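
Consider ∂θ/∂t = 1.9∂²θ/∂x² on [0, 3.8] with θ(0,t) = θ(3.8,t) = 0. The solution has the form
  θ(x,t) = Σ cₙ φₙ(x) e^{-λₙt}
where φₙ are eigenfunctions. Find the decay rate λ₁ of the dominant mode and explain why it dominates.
Eigenvalues: λₙ = 1.9n²π²/3.8².
First three modes:
  n=1: λ₁ = 1.9π²/3.8² ≈ 1.299
  n=2: λ₂ = 7.6π²/3.8² ≈ 5.195 (4× faster decay)
  n=3: λ₃ = 17.1π²/3.8² ≈ 11.688 (9× faster decay)
As t → ∞, higher modes decay exponentially faster. The n=1 mode dominates: θ ~ c₁ sin(πx/3.8) e^{-λ₁t}.
Decay rate: λ₁ = 1.9π²/3.8² ≈ 1.299.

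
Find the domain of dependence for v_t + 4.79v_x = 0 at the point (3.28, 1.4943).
A single point: x = -3.877697. The characteristic through (3.28, 1.4943) is x - 4.79t = const, so x = 3.28 - 4.79·1.4943 = -3.877697.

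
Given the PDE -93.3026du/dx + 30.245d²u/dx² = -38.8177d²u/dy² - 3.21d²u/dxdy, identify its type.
Rewriting in standard form: 30.245d²u/dx² + 3.21d²u/dxdy + 38.8177d²u/dy² - 93.3026du/dx = 0. The second-order coefficients are A = 30.245, B = 3.21, C = 38.8177. Since B² - 4AC = -4685.861246 < 0, this is an elliptic PDE.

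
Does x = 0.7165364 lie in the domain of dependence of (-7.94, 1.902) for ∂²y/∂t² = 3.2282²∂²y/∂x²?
No. The domain of dependence is [-14.0800364, -1.7999636], and 0.7165364 is outside this interval.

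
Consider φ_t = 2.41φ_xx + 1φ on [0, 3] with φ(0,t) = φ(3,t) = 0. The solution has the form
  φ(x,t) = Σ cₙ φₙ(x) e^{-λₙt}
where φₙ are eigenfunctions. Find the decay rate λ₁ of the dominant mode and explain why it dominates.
Eigenvalues: λₙ = 2.41n²π²/3² - 1.
First three modes:
  n=1: λ₁ = 2.41π²/3² - 1 ≈ 1.643
  n=2: λ₂ = 9.64π²/3² - 1 ≈ 9.571
  n=3: λ₃ = 21.69π²/3² - 1 ≈ 22.786
Since 2.41π²/3² ≈ 2.643 > 1, all λₙ > 0.
The n=1 mode decays slowest → dominates as t → ∞.
Asymptotic: φ ~ c₁ sin(πx/3) e^{-λ₁t} with decay rate λ₁ ≈ 1.643.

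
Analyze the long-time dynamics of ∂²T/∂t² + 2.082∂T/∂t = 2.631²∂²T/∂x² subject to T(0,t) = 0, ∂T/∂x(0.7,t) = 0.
Long-time behavior: T → 0. Damping (γ=2.082) dissipates energy; oscillations decay exponentially.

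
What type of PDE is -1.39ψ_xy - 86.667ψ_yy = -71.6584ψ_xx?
Rewriting in standard form: 71.6584ψ_xx - 1.39ψ_xy - 86.667ψ_yy = 0. With A = 71.6584, B = -1.39, C = -86.667, the discriminant is 24843.6063112. This is a hyperbolic PDE.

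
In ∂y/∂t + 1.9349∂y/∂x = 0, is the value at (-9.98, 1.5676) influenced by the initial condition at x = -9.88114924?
No. Only data at x = -13.01314924 affects (-9.98, 1.5676). Advection has one-way propagation along characteristics.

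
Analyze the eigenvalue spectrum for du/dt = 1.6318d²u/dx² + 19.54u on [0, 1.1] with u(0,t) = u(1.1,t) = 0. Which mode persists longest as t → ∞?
Eigenvalues: λₙ = 1.6318n²π²/1.1² - 19.54.
First three modes:
  n=1: λ₁ = 1.6318π²/1.1² - 19.54 ≈ -6.23
  n=2: λ₂ = 6.5272π²/1.1² - 19.54 ≈ 33.7
  n=3: λ₃ = 14.6862π²/1.1² - 19.54 ≈ 100.251
Since 1.6318π²/1.1² ≈ 13.31 < 19.54, λ₁ < 0.
The n=1 mode grows fastest (−λₙ is largest for n=1) → dominates.
Asymptotic: u ~ c₁ sin(πx/1.1) e^{6.23t} (exponential growth at rate −λ₁ ≈ 6.23).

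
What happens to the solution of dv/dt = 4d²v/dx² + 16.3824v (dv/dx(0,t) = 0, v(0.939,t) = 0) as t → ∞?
v grows unboundedly. Reaction dominates diffusion (r=16.3824 > κπ²/(4L²)≈11.19); solution grows exponentially.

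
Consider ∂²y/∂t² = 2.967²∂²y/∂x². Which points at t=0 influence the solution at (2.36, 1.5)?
Domain of dependence: [-2.0905, 6.8105]. Signals travel at speed 2.967, so data within |x - 2.36| ≤ 2.967·1.5 = 4.4505 can reach the point.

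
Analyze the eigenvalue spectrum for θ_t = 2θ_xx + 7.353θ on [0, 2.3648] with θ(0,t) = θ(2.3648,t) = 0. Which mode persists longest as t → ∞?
Eigenvalues: λₙ = 2n²π²/2.3648² - 7.353.
First three modes:
  n=1: λ₁ = 2π²/2.3648² - 7.353 ≈ -3.823
  n=2: λ₂ = 8π²/2.3648² - 7.353 ≈ 6.766
  n=3: λ₃ = 18π²/2.3648² - 7.353 ≈ 24.415
Since 2π²/2.3648² ≈ 3.53 < 7.353, λ₁ < 0.
The n=1 mode grows fastest (−λₙ is largest for n=1) → dominates.
Asymptotic: θ ~ c₁ sin(πx/2.3648) e^{3.823t} (exponential growth at rate −λ₁ ≈ 3.823).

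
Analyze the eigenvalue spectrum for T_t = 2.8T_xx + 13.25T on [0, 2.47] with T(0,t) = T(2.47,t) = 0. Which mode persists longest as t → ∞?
Eigenvalues: λₙ = 2.8n²π²/2.47² - 13.25.
First three modes:
  n=1: λ₁ = 2.8π²/2.47² - 13.25 ≈ -8.72
  n=2: λ₂ = 11.2π²/2.47² - 13.25 ≈ 4.869
  n=3: λ₃ = 25.2π²/2.47² - 13.25 ≈ 27.517
Since 2.8π²/2.47² ≈ 4.53 < 13.25, λ₁ < 0.
The n=1 mode grows fastest (−λₙ is largest for n=1) → dominates.
Asymptotic: T ~ c₁ sin(πx/2.47) e^{8.72t} (exponential growth at rate −λ₁ ≈ 8.72).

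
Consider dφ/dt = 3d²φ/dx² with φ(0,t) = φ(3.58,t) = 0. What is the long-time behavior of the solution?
As t → ∞, φ → 0. Heat diffuses out through both boundaries.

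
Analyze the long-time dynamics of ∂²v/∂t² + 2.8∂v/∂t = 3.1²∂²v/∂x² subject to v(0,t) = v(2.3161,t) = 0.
Long-time behavior: v → 0. Damping (γ=2.8) dissipates energy; oscillations decay exponentially.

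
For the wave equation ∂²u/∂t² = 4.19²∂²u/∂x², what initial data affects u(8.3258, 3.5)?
Domain of dependence: [-6.3392, 22.9908]. Signals travel at speed 4.19, so data within |x - 8.3258| ≤ 4.19·3.5 = 14.665 can reach the point.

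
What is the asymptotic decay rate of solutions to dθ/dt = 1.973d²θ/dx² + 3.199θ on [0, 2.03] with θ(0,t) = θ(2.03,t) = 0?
Eigenvalues: λₙ = 1.973n²π²/2.03² - 3.199.
First three modes:
  n=1: λ₁ = 1.973π²/2.03² - 3.199 ≈ 1.526
  n=2: λ₂ = 7.892π²/2.03² - 3.199 ≈ 15.702
  n=3: λ₃ = 17.757π²/2.03² - 3.199 ≈ 39.329
Since 1.973π²/2.03² ≈ 4.725 > 3.199, all λₙ > 0.
The n=1 mode decays slowest → dominates as t → ∞.
Asymptotic: θ ~ c₁ sin(πx/2.03) e^{-λ₁t} with decay rate λ₁ ≈ 1.526.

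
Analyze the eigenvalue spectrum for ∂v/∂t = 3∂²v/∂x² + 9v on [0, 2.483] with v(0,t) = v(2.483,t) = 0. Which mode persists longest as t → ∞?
Eigenvalues: λₙ = 3n²π²/2.483² - 9.
First three modes:
  n=1: λ₁ = 3π²/2.483² - 9 ≈ -4.197
  n=2: λ₂ = 12π²/2.483² - 9 ≈ 10.21
  n=3: λ₃ = 27π²/2.483² - 9 ≈ 34.223
Since 3π²/2.483² ≈ 4.803 < 9, λ₁ < 0.
The n=1 mode grows fastest (−λₙ is largest for n=1) → dominates.
Asymptotic: v ~ c₁ sin(πx/2.483) e^{4.197t} (exponential growth at rate −λ₁ ≈ 4.197).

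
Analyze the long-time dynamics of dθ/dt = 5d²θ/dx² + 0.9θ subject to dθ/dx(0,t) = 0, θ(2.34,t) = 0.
Long-time behavior: θ → 0. Diffusion dominates reaction (r=0.9 < κπ²/(4L²)≈2.25); solution decays.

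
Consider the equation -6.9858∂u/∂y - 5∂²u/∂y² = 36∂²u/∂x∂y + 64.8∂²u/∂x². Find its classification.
Rewriting in standard form: -64.8∂²u/∂x² - 36∂²u/∂x∂y - 5∂²u/∂y² - 6.9858∂u/∂y = 0. Parabolic. (A = -64.8, B = -36, C = -5 gives B² - 4AC = 0.)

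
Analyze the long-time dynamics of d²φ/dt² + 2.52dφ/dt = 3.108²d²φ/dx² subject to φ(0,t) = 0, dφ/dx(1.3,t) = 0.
Long-time behavior: φ → 0. Damping (γ=2.52) dissipates energy; oscillations decay exponentially.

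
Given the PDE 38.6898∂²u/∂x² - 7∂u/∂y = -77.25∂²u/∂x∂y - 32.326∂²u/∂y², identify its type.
Rewriting in standard form: 38.6898∂²u/∂x² + 77.25∂²u/∂x∂y + 32.326∂²u/∂y² - 7∂u/∂y = 0. The second-order coefficients are A = 38.6898, B = 77.25, C = 32.326. Since B² - 4AC = 964.8166008 > 0, this is a hyperbolic PDE.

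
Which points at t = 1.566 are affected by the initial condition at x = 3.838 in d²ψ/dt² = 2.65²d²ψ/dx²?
Domain of influence: [-0.3119, 7.9879]. Data at x = 3.838 spreads outward at speed 2.65.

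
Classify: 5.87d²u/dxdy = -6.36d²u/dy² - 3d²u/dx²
Rewriting in standard form: 3d²u/dx² + 5.87d²u/dxdy + 6.36d²u/dy² = 0. Elliptic (discriminant = -41.8631).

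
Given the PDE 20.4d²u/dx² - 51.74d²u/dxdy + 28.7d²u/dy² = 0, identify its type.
The second-order coefficients are A = 20.4, B = -51.74, C = 28.7. Since B² - 4AC = 335.1076 > 0, this is a hyperbolic PDE.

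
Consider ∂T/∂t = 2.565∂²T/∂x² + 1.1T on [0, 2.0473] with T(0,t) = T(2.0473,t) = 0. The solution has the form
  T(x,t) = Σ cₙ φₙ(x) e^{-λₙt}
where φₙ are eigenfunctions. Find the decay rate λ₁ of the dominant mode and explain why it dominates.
Eigenvalues: λₙ = 2.565n²π²/2.0473² - 1.1.
First three modes:
  n=1: λ₁ = 2.565π²/2.0473² - 1.1 ≈ 4.94
  n=2: λ₂ = 10.26π²/2.0473² - 1.1 ≈ 23.059
  n=3: λ₃ = 23.085π²/2.0473² - 1.1 ≈ 53.258
Since 2.565π²/2.0473² ≈ 6.04 > 1.1, all λₙ > 0.
The n=1 mode decays slowest → dominates as t → ∞.
Asymptotic: T ~ c₁ sin(πx/2.0473) e^{-λ₁t} with decay rate λ₁ ≈ 4.94.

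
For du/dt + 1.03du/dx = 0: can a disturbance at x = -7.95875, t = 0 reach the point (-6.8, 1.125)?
Yes. The characteristic through (-6.8, 1.125) passes through x = -7.95875.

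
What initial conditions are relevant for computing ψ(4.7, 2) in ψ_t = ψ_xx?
The entire real line. The heat equation has infinite propagation speed: any initial disturbance instantly affects all points (though exponentially small far away).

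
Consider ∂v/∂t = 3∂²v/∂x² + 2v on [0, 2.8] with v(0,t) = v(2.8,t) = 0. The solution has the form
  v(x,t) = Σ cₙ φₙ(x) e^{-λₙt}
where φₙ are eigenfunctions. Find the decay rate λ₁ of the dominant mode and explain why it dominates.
Eigenvalues: λₙ = 3n²π²/2.8² - 2.
First three modes:
  n=1: λ₁ = 3π²/2.8² - 2 ≈ 1.777
  n=2: λ₂ = 12π²/2.8² - 2 ≈ 13.107
  n=3: λ₃ = 27π²/2.8² - 2 ≈ 31.99
Since 3π²/2.8² ≈ 3.777 > 2, all λₙ > 0.
The n=1 mode decays slowest → dominates as t → ∞.
Asymptotic: v ~ c₁ sin(πx/2.8) e^{-λ₁t} with decay rate λ₁ ≈ 1.777.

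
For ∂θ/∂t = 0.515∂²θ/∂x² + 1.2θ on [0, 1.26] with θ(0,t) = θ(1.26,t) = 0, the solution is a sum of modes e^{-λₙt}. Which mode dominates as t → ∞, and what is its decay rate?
Eigenvalues: λₙ = 0.515n²π²/1.26² - 1.2.
First three modes:
  n=1: λ₁ = 0.515π²/1.26² - 1.2 ≈ 2.002
  n=2: λ₂ = 2.06π²/1.26² - 1.2 ≈ 11.606
  n=3: λ₃ = 4.635π²/1.26² - 1.2 ≈ 27.614
Since 0.515π²/1.26² ≈ 3.202 > 1.2, all λₙ > 0.
The n=1 mode decays slowest → dominates as t → ∞.
Asymptotic: θ ~ c₁ sin(πx/1.26) e^{-λ₁t} with decay rate λ₁ ≈ 2.002.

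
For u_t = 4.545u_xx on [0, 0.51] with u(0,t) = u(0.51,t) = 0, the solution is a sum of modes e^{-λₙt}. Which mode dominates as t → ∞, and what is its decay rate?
Eigenvalues: λₙ = 4.545n²π²/0.51².
First three modes:
  n=1: λ₁ = 4.545π²/0.51² ≈ 172.462
  n=2: λ₂ = 18.18π²/0.51² ≈ 689.848 (4× faster decay)
  n=3: λ₃ = 40.905π²/0.51² ≈ 1552.158 (9× faster decay)
As t → ∞, higher modes decay exponentially faster. The n=1 mode dominates: u ~ c₁ sin(πx/0.51) e^{-λ₁t}.
Decay rate: λ₁ = 4.545π²/0.51² ≈ 172.462.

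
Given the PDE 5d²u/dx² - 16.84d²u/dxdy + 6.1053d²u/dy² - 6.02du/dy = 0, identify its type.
The second-order coefficients are A = 5, B = -16.84, C = 6.1053. Since B² - 4AC = 161.4796 > 0, this is a hyperbolic PDE.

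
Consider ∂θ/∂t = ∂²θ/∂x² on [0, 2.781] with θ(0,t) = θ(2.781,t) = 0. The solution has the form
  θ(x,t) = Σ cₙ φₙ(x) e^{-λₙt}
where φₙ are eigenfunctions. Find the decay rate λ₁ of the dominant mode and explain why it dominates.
Eigenvalues: λₙ = n²π²/2.781².
First three modes:
  n=1: λ₁ = π²/2.781² ≈ 1.276
  n=2: λ₂ = 4π²/2.781² ≈ 5.105 (4× faster decay)
  n=3: λ₃ = 9π²/2.781² ≈ 11.485 (9× faster decay)
As t → ∞, higher modes decay exponentially faster. The n=1 mode dominates: θ ~ c₁ sin(πx/2.781) e^{-λ₁t}.
Decay rate: λ₁ = π²/2.781² ≈ 1.276.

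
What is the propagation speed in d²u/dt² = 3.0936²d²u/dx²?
Speed = 3.0936. Information travels along characteristics x = x₀ ± 3.0936t.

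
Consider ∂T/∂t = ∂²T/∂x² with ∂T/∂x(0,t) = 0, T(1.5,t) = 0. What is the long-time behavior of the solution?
As t → ∞, T → 0. Heat escapes through the Dirichlet boundary.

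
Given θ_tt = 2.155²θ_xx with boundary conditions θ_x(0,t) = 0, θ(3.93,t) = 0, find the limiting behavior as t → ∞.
θ oscillates (no decay). Energy is conserved; the solution oscillates indefinitely as standing waves.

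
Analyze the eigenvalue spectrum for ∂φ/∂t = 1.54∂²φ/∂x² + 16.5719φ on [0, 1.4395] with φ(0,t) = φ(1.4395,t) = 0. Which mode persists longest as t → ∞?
Eigenvalues: λₙ = 1.54n²π²/1.4395² - 16.5719.
First three modes:
  n=1: λ₁ = 1.54π²/1.4395² - 16.5719 ≈ -9.237
  n=2: λ₂ = 6.16π²/1.4395² - 16.5719 ≈ 12.768
  n=3: λ₃ = 13.86π²/1.4395² - 16.5719 ≈ 49.443
Since 1.54π²/1.4395² ≈ 7.335 < 16.5719, λ₁ < 0.
The n=1 mode grows fastest (−λₙ is largest for n=1) → dominates.
Asymptotic: φ ~ c₁ sin(πx/1.4395) e^{9.237t} (exponential growth at rate −λ₁ ≈ 9.237).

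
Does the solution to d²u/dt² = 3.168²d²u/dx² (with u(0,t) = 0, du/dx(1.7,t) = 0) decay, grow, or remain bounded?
u oscillates (no decay). Energy is conserved; the solution oscillates indefinitely as standing waves.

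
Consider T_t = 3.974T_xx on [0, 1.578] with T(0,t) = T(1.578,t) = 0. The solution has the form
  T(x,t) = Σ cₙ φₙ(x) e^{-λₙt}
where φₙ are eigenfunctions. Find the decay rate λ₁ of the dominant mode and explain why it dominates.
Eigenvalues: λₙ = 3.974n²π²/1.578².
First three modes:
  n=1: λ₁ = 3.974π²/1.578² ≈ 15.751
  n=2: λ₂ = 15.896π²/1.578² ≈ 63.005 (4× faster decay)
  n=3: λ₃ = 35.766π²/1.578² ≈ 141.761 (9× faster decay)
As t → ∞, higher modes decay exponentially faster. The n=1 mode dominates: T ~ c₁ sin(πx/1.578) e^{-λ₁t}.
Decay rate: λ₁ = 3.974π²/1.578² ≈ 15.751.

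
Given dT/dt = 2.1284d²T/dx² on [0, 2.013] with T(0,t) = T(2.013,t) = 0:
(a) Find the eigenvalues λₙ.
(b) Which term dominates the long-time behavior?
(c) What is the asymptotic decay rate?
Eigenvalues: λₙ = 2.1284n²π²/2.013².
First three modes:
  n=1: λ₁ = 2.1284π²/2.013² ≈ 5.184
  n=2: λ₂ = 8.5136π²/2.013² ≈ 20.736 (4× faster decay)
  n=3: λ₃ = 19.1556π²/2.013² ≈ 46.656 (9× faster decay)
As t → ∞, higher modes decay exponentially faster. The n=1 mode dominates: T ~ c₁ sin(πx/2.013) e^{-λ₁t}.
Decay rate: λ₁ = 2.1284π²/2.013² ≈ 5.184.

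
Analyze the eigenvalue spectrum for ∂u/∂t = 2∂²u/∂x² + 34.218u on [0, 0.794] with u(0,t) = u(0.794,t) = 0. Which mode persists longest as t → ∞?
Eigenvalues: λₙ = 2n²π²/0.794² - 34.218.
First three modes:
  n=1: λ₁ = 2π²/0.794² - 34.218 ≈ -2.908
  n=2: λ₂ = 8π²/0.794² - 34.218 ≈ 91.024
  n=3: λ₃ = 18π²/0.794² - 34.218 ≈ 247.576
Since 2π²/0.794² ≈ 31.31 < 34.218, λ₁ < 0.
The n=1 mode grows fastest (−λₙ is largest for n=1) → dominates.
Asymptotic: u ~ c₁ sin(πx/0.794) e^{2.908t} (exponential growth at rate −λ₁ ≈ 2.908).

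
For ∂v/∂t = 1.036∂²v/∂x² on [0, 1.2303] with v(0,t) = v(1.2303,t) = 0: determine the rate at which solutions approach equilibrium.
Eigenvalues: λₙ = 1.036n²π²/1.2303².
First three modes:
  n=1: λ₁ = 1.036π²/1.2303² ≈ 6.755
  n=2: λ₂ = 4.144π²/1.2303² ≈ 27.021 (4× faster decay)
  n=3: λ₃ = 9.324π²/1.2303² ≈ 60.797 (9× faster decay)
As t → ∞, higher modes decay exponentially faster. The n=1 mode dominates: v ~ c₁ sin(πx/1.2303) e^{-λ₁t}.
Decay rate: λ₁ = 1.036π²/1.2303² ≈ 6.755.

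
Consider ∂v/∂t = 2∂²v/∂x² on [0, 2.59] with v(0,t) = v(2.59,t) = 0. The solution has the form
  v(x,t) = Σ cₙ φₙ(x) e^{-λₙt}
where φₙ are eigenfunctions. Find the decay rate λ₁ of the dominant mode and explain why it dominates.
Eigenvalues: λₙ = 2n²π²/2.59².
First three modes:
  n=1: λ₁ = 2π²/2.59² ≈ 2.943
  n=2: λ₂ = 8π²/2.59² ≈ 11.77 (4× faster decay)
  n=3: λ₃ = 18π²/2.59² ≈ 26.483 (9× faster decay)
As t → ∞, higher modes decay exponentially faster. The n=1 mode dominates: v ~ c₁ sin(πx/2.59) e^{-λ₁t}.
Decay rate: λ₁ = 2π²/2.59² ≈ 2.943.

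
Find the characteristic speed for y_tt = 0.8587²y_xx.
Speed = 0.8587. Information travels along characteristics x = x₀ ± 0.8587t.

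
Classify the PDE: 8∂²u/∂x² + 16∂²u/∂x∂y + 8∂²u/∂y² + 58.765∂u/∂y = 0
A = 8, B = 16, C = 8. Discriminant B² - 4AC = 0. Since 0 = 0, parabolic.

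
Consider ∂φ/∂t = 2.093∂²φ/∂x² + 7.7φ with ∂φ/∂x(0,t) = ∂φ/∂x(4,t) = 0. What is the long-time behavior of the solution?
As t → ∞, φ grows unboundedly. With Neumann BCs the constant mode has diffusion eigenvalue 0, so any r > 0 makes it grow like e^(7.7t); solution grows exponentially.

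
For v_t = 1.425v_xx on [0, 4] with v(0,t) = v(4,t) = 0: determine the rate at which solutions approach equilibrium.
Eigenvalues: λₙ = 1.425n²π²/4².
First three modes:
  n=1: λ₁ = 1.425π²/4² ≈ 0.879
  n=2: λ₂ = 5.7π²/4² ≈ 3.516 (4× faster decay)
  n=3: λ₃ = 12.825π²/4² ≈ 7.911 (9× faster decay)
As t → ∞, higher modes decay exponentially faster. The n=1 mode dominates: v ~ c₁ sin(πx/4) e^{-λ₁t}.
Decay rate: λ₁ = 1.425π²/4² ≈ 0.879.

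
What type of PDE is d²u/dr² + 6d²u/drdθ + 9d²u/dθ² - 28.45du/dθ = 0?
With A = 1, B = 6, C = 9, the discriminant is 0. This is a parabolic PDE.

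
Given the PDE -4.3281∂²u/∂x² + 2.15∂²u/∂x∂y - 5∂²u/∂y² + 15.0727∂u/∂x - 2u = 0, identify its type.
The second-order coefficients are A = -4.3281, B = 2.15, C = -5. Since B² - 4AC = -81.9395 < 0, this is an elliptic PDE.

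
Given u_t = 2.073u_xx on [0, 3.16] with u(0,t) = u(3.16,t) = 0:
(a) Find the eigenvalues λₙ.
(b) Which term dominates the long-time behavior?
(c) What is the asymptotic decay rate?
Eigenvalues: λₙ = 2.073n²π²/3.16².
First three modes:
  n=1: λ₁ = 2.073π²/3.16² ≈ 2.049
  n=2: λ₂ = 8.292π²/3.16² ≈ 8.196 (4× faster decay)
  n=3: λ₃ = 18.657π²/3.16² ≈ 18.44 (9× faster decay)
As t → ∞, higher modes decay exponentially faster. The n=1 mode dominates: u ~ c₁ sin(πx/3.16) e^{-λ₁t}.
Decay rate: λ₁ = 2.073π²/3.16² ≈ 2.049.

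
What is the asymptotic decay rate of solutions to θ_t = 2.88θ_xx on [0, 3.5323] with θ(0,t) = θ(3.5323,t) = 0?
Eigenvalues: λₙ = 2.88n²π²/3.5323².
First three modes:
  n=1: λ₁ = 2.88π²/3.5323² ≈ 2.278
  n=2: λ₂ = 11.52π²/3.5323² ≈ 9.112 (4× faster decay)
  n=3: λ₃ = 25.92π²/3.5323² ≈ 20.503 (9× faster decay)
As t → ∞, higher modes decay exponentially faster. The n=1 mode dominates: θ ~ c₁ sin(πx/3.5323) e^{-λ₁t}.
Decay rate: λ₁ = 2.88π²/3.5323² ≈ 2.278.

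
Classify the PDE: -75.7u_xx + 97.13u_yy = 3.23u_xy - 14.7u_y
Rewriting in standard form: -75.7u_xx - 3.23u_xy + 97.13u_yy + 14.7u_y = 0. A = -75.7, B = -3.23, C = 97.13. Discriminant B² - 4AC = 29421.3969. Since 29421.3969 > 0, hyperbolic.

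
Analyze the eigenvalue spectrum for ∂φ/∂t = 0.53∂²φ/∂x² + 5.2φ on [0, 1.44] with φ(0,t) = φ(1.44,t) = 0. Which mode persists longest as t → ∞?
Eigenvalues: λₙ = 0.53n²π²/1.44² - 5.2.
First three modes:
  n=1: λ₁ = 0.53π²/1.44² - 5.2 ≈ -2.677
  n=2: λ₂ = 2.12π²/1.44² - 5.2 ≈ 4.89
  n=3: λ₃ = 4.77π²/1.44² - 5.2 ≈ 17.504
Since 0.53π²/1.44² ≈ 2.523 < 5.2, λ₁ < 0.
The n=1 mode grows fastest (−λₙ is largest for n=1) → dominates.
Asymptotic: φ ~ c₁ sin(πx/1.44) e^{2.677t} (exponential growth at rate −λ₁ ≈ 2.677).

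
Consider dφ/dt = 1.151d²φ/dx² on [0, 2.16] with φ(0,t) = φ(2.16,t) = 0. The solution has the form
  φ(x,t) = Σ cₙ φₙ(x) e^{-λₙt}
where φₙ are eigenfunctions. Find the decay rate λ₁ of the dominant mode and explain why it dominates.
Eigenvalues: λₙ = 1.151n²π²/2.16².
First three modes:
  n=1: λ₁ = 1.151π²/2.16² ≈ 2.435
  n=2: λ₂ = 4.604π²/2.16² ≈ 9.739 (4× faster decay)
  n=3: λ₃ = 10.359π²/2.16² ≈ 21.913 (9× faster decay)
As t → ∞, higher modes decay exponentially faster. The n=1 mode dominates: φ ~ c₁ sin(πx/2.16) e^{-λ₁t}.
Decay rate: λ₁ = 1.151π²/2.16² ≈ 2.435.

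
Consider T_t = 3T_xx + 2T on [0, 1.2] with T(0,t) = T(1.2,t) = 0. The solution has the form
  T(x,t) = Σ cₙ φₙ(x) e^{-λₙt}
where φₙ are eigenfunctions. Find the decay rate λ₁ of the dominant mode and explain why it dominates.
Eigenvalues: λₙ = 3n²π²/1.2² - 2.
First three modes:
  n=1: λ₁ = 3π²/1.2² - 2 ≈ 18.562
  n=2: λ₂ = 12π²/1.2² - 2 ≈ 80.247
  n=3: λ₃ = 27π²/1.2² - 2 ≈ 183.055
Since 3π²/1.2² ≈ 20.562 > 2, all λₙ > 0.
The n=1 mode decays slowest → dominates as t → ∞.
Asymptotic: T ~ c₁ sin(πx/1.2) e^{-λ₁t} with decay rate λ₁ ≈ 18.562.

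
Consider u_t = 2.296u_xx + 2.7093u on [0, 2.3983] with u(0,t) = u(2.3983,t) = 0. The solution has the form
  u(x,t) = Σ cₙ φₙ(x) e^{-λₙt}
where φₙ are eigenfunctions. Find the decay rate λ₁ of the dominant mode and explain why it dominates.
Eigenvalues: λₙ = 2.296n²π²/2.3983² - 2.7093.
First three modes:
  n=1: λ₁ = 2.296π²/2.3983² - 2.7093 ≈ 1.23
  n=2: λ₂ = 9.184π²/2.3983² - 2.7093 ≈ 13.05
  n=3: λ₃ = 20.664π²/2.3983² - 2.7093 ≈ 32.748
Since 2.296π²/2.3983² ≈ 3.94 > 2.7093, all λₙ > 0.
The n=1 mode decays slowest → dominates as t → ∞.
Asymptotic: u ~ c₁ sin(πx/2.3983) e^{-λ₁t} with decay rate λ₁ ≈ 1.23.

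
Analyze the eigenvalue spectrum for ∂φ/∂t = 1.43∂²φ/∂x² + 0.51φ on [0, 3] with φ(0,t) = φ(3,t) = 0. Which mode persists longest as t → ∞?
Eigenvalues: λₙ = 1.43n²π²/3² - 0.51.
First three modes:
  n=1: λ₁ = 1.43π²/3² - 0.51 ≈ 1.058
  n=2: λ₂ = 5.72π²/3² - 0.51 ≈ 5.763
  n=3: λ₃ = 12.87π²/3² - 0.51 ≈ 13.604
Since 1.43π²/3² ≈ 1.568 > 0.51, all λₙ > 0.
The n=1 mode decays slowest → dominates as t → ∞.
Asymptotic: φ ~ c₁ sin(πx/3) e^{-λ₁t} with decay rate λ₁ ≈ 1.058.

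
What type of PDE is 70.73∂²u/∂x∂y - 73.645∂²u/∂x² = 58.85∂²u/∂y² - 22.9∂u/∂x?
Rewriting in standard form: -73.645∂²u/∂x² + 70.73∂²u/∂x∂y - 58.85∂²u/∂y² + 22.9∂u/∂x = 0. With A = -73.645, B = 70.73, C = -58.85, the discriminant is -12333.3001. This is an elliptic PDE.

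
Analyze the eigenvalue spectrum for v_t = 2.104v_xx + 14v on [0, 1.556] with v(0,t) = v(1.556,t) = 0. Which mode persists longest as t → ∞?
Eigenvalues: λₙ = 2.104n²π²/1.556² - 14.
First three modes:
  n=1: λ₁ = 2.104π²/1.556² - 14 ≈ -5.423
  n=2: λ₂ = 8.416π²/1.556² - 14 ≈ 20.307
  n=3: λ₃ = 18.936π²/1.556² - 14 ≈ 63.191
Since 2.104π²/1.556² ≈ 8.577 < 14, λ₁ < 0.
The n=1 mode grows fastest (−λₙ is largest for n=1) → dominates.
Asymptotic: v ~ c₁ sin(πx/1.556) e^{5.423t} (exponential growth at rate −λ₁ ≈ 5.423).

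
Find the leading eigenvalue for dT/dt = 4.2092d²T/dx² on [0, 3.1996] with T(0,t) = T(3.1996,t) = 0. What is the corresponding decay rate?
Eigenvalues: λₙ = 4.2092n²π²/3.1996².
First three modes:
  n=1: λ₁ = 4.2092π²/3.1996² ≈ 4.058
  n=2: λ₂ = 16.8368π²/3.1996² ≈ 16.232 (4× faster decay)
  n=3: λ₃ = 37.8828π²/3.1996² ≈ 36.522 (9× faster decay)
As t → ∞, higher modes decay exponentially faster. The n=1 mode dominates: T ~ c₁ sin(πx/3.1996) e^{-λ₁t}.
Decay rate: λ₁ = 4.2092π²/3.1996² ≈ 4.058.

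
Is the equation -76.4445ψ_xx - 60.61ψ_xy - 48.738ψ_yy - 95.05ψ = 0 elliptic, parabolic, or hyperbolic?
Computing B² - 4AC with A = -76.4445, B = -60.61, C = -48.738: discriminant = -11229.436064 (negative). Answer: elliptic.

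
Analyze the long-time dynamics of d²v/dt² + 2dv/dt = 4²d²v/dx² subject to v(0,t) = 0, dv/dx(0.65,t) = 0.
Long-time behavior: v → 0. Damping (γ=2) dissipates energy; oscillations decay exponentially.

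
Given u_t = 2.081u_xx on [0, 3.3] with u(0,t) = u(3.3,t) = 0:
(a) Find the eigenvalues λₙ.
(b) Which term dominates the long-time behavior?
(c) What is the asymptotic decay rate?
Eigenvalues: λₙ = 2.081n²π²/3.3².
First three modes:
  n=1: λ₁ = 2.081π²/3.3² ≈ 1.886
  n=2: λ₂ = 8.324π²/3.3² ≈ 7.544 (4× faster decay)
  n=3: λ₃ = 18.729π²/3.3² ≈ 16.974 (9× faster decay)
As t → ∞, higher modes decay exponentially faster. The n=1 mode dominates: u ~ c₁ sin(πx/3.3) e^{-λ₁t}.
Decay rate: λ₁ = 2.081π²/3.3² ≈ 1.886.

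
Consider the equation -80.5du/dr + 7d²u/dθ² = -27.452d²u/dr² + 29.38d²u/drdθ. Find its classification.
Rewriting in standard form: 27.452d²u/dr² - 29.38d²u/drdθ + 7d²u/dθ² - 80.5du/dr = 0. Hyperbolic. (A = 27.452, B = -29.38, C = 7 gives B² - 4AC = 94.5284.)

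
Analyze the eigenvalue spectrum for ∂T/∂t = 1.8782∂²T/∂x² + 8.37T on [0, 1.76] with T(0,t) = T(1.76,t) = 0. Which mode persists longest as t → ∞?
Eigenvalues: λₙ = 1.8782n²π²/1.76² - 8.37.
First three modes:
  n=1: λ₁ = 1.8782π²/1.76² - 8.37 ≈ -2.386
  n=2: λ₂ = 7.5128π²/1.76² - 8.37 ≈ 15.567
  n=3: λ₃ = 16.9038π²/1.76² - 8.37 ≈ 45.489
Since 1.8782π²/1.76² ≈ 5.984 < 8.37, λ₁ < 0.
The n=1 mode grows fastest (−λₙ is largest for n=1) → dominates.
Asymptotic: T ~ c₁ sin(πx/1.76) e^{2.386t} (exponential growth at rate −λ₁ ≈ 2.386).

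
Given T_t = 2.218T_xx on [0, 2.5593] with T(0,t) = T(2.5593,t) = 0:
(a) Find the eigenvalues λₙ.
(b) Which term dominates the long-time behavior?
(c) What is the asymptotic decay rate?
Eigenvalues: λₙ = 2.218n²π²/2.5593².
First three modes:
  n=1: λ₁ = 2.218π²/2.5593² ≈ 3.342
  n=2: λ₂ = 8.872π²/2.5593² ≈ 13.368 (4× faster decay)
  n=3: λ₃ = 19.962π²/2.5593² ≈ 30.079 (9× faster decay)
As t → ∞, higher modes decay exponentially faster. The n=1 mode dominates: T ~ c₁ sin(πx/2.5593) e^{-λ₁t}.
Decay rate: λ₁ = 2.218π²/2.5593² ≈ 3.342.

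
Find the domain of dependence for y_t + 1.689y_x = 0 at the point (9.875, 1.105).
A single point: x = 8.008655. The characteristic through (9.875, 1.105) is x - 1.689t = const, so x = 9.875 - 1.689·1.105 = 8.008655.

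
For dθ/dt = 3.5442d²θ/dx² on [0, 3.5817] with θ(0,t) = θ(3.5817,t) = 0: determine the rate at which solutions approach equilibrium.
Eigenvalues: λₙ = 3.5442n²π²/3.5817².
First three modes:
  n=1: λ₁ = 3.5442π²/3.5817² ≈ 2.727
  n=2: λ₂ = 14.1768π²/3.5817² ≈ 10.907 (4× faster decay)
  n=3: λ₃ = 31.8978π²/3.5817² ≈ 24.54 (9× faster decay)
As t → ∞, higher modes decay exponentially faster. The n=1 mode dominates: θ ~ c₁ sin(πx/3.5817) e^{-λ₁t}.
Decay rate: λ₁ = 3.5442π²/3.5817² ≈ 2.727.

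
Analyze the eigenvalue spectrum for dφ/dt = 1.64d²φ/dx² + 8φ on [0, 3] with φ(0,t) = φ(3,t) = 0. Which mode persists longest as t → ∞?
Eigenvalues: λₙ = 1.64n²π²/3² - 8.
First three modes:
  n=1: λ₁ = 1.64π²/3² - 8 ≈ -6.202
  n=2: λ₂ = 6.56π²/3² - 8 ≈ -0.806
  n=3: λ₃ = 14.76π²/3² - 8 ≈ 8.186
Since 1.64π²/3² ≈ 1.798 < 8, λ₁ < 0.
The n=1 mode grows fastest (−λₙ is largest for n=1) → dominates.
Asymptotic: φ ~ c₁ sin(πx/3) e^{6.202t} (exponential growth at rate −λ₁ ≈ 6.202).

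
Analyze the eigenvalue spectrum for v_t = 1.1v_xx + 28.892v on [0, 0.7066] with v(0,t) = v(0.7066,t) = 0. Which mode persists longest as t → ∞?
Eigenvalues: λₙ = 1.1n²π²/0.7066² - 28.892.
First three modes:
  n=1: λ₁ = 1.1π²/0.7066² - 28.892 ≈ -7.148
  n=2: λ₂ = 4.4π²/0.7066² - 28.892 ≈ 58.085
  n=3: λ₃ = 9.9π²/0.7066² - 28.892 ≈ 166.807
Since 1.1π²/0.7066² ≈ 21.744 < 28.892, λ₁ < 0.
The n=1 mode grows fastest (−λₙ is largest for n=1) → dominates.
Asymptotic: v ~ c₁ sin(πx/0.7066) e^{7.148t} (exponential growth at rate −λ₁ ≈ 7.148).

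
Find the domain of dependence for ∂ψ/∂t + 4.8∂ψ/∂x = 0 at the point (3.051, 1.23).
A single point: x = -2.853. The characteristic through (3.051, 1.23) is x - 4.8t = const, so x = 3.051 - 4.8·1.23 = -2.853.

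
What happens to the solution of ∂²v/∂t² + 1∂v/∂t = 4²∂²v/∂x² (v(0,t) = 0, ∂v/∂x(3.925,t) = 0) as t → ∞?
v → 0. Damping (γ=1) dissipates energy; oscillations decay exponentially.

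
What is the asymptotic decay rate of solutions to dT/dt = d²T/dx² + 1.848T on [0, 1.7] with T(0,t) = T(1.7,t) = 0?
Eigenvalues: λₙ = n²π²/1.7² - 1.848.
First three modes:
  n=1: λ₁ = π²/1.7² - 1.848 ≈ 1.567
  n=2: λ₂ = 4π²/1.7² - 1.848 ≈ 11.812
  n=3: λ₃ = 9π²/1.7² - 1.848 ≈ 28.888
Since π²/1.7² ≈ 3.415 > 1.848, all λₙ > 0.
The n=1 mode decays slowest → dominates as t → ∞.
Asymptotic: T ~ c₁ sin(πx/1.7) e^{-λ₁t} with decay rate λ₁ ≈ 1.567.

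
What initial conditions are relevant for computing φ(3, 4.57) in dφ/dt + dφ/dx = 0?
A single point: x = -1.57. The characteristic through (3, 4.57) is x - 1t = const, so x = 3 - 1·4.57 = -1.57.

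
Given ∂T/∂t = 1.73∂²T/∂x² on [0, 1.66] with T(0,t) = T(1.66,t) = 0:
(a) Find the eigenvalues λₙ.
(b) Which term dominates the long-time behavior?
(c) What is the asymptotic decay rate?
Eigenvalues: λₙ = 1.73n²π²/1.66².
First three modes:
  n=1: λ₁ = 1.73π²/1.66² ≈ 6.196
  n=2: λ₂ = 6.92π²/1.66² ≈ 24.785 (4× faster decay)
  n=3: λ₃ = 15.57π²/1.66² ≈ 55.766 (9× faster decay)
As t → ∞, higher modes decay exponentially faster. The n=1 mode dominates: T ~ c₁ sin(πx/1.66) e^{-λ₁t}.
Decay rate: λ₁ = 1.73π²/1.66² ≈ 6.196.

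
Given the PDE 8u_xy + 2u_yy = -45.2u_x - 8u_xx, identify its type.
Rewriting in standard form: 8u_xx + 8u_xy + 2u_yy + 45.2u_x = 0. The second-order coefficients are A = 8, B = 8, C = 2. Since B² - 4AC = 0 = 0, this is a parabolic PDE.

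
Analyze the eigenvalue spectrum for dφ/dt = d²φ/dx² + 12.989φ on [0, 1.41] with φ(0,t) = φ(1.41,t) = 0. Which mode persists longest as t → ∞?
Eigenvalues: λₙ = n²π²/1.41² - 12.989.
First three modes:
  n=1: λ₁ = π²/1.41² - 12.989 ≈ -8.025
  n=2: λ₂ = 4π²/1.41² - 12.989 ≈ 6.868
  n=3: λ₃ = 9π²/1.41² - 12.989 ≈ 31.69
Since π²/1.41² ≈ 4.964 < 12.989, λ₁ < 0.
The n=1 mode grows fastest (−λₙ is largest for n=1) → dominates.
Asymptotic: φ ~ c₁ sin(πx/1.41) e^{8.025t} (exponential growth at rate −λ₁ ≈ 8.025).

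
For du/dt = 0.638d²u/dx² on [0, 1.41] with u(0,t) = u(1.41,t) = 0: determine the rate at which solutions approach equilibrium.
Eigenvalues: λₙ = 0.638n²π²/1.41².
First three modes:
  n=1: λ₁ = 0.638π²/1.41² ≈ 3.167
  n=2: λ₂ = 2.552π²/1.41² ≈ 12.669 (4× faster decay)
  n=3: λ₃ = 5.742π²/1.41² ≈ 28.505 (9× faster decay)
As t → ∞, higher modes decay exponentially faster. The n=1 mode dominates: u ~ c₁ sin(πx/1.41) e^{-λ₁t}.
Decay rate: λ₁ = 0.638π²/1.41² ≈ 3.167.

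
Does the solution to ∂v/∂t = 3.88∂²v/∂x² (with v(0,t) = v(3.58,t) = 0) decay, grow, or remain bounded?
v → 0. Heat diffuses out through both boundaries.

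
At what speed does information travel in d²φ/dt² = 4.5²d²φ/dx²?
Speed = 4.5. Information travels along characteristics x = x₀ ± 4.5t.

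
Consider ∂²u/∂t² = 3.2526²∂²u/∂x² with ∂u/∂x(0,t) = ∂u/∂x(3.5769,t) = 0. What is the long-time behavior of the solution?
As t → ∞, u oscillates about a mean that drifts linearly in t (generically unbounded; no decay). There is no damping, so the nonconstant modes persist as standing waves (energy conserved, no decay). But with Neumann conditions at both ends the constant mode has eigenvalue 0: the spatial mean M(t) of u satisfies M'' = 0, so M(t) = M(0) + M'(0)·t. Unless the initial velocity has zero mean (∫u_t(x,0)dx = 0), the solution grows linearly in t (unbounded, though not exponentially); if it does have zero mean, the solution stays bounded and simply oscillates.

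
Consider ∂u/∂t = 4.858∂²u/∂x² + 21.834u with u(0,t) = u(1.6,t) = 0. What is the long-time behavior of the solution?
As t → ∞, u grows unboundedly. Reaction dominates diffusion (r=21.834 > κπ²/L²≈18.73); solution grows exponentially.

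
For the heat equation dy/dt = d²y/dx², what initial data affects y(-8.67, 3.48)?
The entire real line. The heat equation has infinite propagation speed: any initial disturbance instantly affects all points (though exponentially small far away).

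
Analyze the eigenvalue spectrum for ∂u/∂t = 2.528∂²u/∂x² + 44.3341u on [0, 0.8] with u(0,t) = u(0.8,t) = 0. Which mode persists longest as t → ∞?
Eigenvalues: λₙ = 2.528n²π²/0.8² - 44.3341.
First three modes:
  n=1: λ₁ = 2.528π²/0.8² - 44.3341 ≈ -5.349
  n=2: λ₂ = 10.112π²/0.8² - 44.3341 ≈ 111.606
  n=3: λ₃ = 22.752π²/0.8² - 44.3341 ≈ 306.53
Since 2.528π²/0.8² ≈ 38.985 < 44.3341, λ₁ < 0.
The n=1 mode grows fastest (−λₙ is largest for n=1) → dominates.
Asymptotic: u ~ c₁ sin(πx/0.8) e^{5.349t} (exponential growth at rate −λ₁ ≈ 5.349).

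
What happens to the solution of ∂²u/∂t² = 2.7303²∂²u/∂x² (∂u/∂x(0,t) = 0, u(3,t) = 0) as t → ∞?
u oscillates (no decay). Energy is conserved; the solution oscillates indefinitely as standing waves.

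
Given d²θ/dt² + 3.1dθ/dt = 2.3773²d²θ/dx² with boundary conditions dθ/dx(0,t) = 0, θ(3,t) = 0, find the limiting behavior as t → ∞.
θ → 0. Damping (γ=3.1) dissipates energy; oscillations decay exponentially.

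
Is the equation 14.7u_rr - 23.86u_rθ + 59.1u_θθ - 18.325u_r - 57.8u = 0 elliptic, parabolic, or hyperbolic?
Computing B² - 4AC with A = 14.7, B = -23.86, C = 59.1: discriminant = -2905.7804 (negative). Answer: elliptic.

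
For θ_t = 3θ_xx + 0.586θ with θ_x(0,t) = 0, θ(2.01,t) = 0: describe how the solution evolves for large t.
θ → 0. Diffusion dominates reaction (r=0.586 < κπ²/(4L²)≈1.83); solution decays.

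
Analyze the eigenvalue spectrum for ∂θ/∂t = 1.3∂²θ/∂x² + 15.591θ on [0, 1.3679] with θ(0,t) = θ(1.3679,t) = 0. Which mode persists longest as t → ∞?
Eigenvalues: λₙ = 1.3n²π²/1.3679² - 15.591.
First three modes:
  n=1: λ₁ = 1.3π²/1.3679² - 15.591 ≈ -8.734
  n=2: λ₂ = 5.2π²/1.3679² - 15.591 ≈ 11.837
  n=3: λ₃ = 11.7π²/1.3679² - 15.591 ≈ 46.122
Since 1.3π²/1.3679² ≈ 6.857 < 15.591, λ₁ < 0.
The n=1 mode grows fastest (−λₙ is largest for n=1) → dominates.
Asymptotic: θ ~ c₁ sin(πx/1.3679) e^{8.734t} (exponential growth at rate −λ₁ ≈ 8.734).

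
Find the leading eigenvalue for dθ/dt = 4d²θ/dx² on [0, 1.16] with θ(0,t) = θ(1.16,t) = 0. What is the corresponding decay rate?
Eigenvalues: λₙ = 4n²π²/1.16².
First three modes:
  n=1: λ₁ = 4π²/1.16² ≈ 29.339
  n=2: λ₂ = 16π²/1.16² ≈ 117.356 (4× faster decay)
  n=3: λ₃ = 36π²/1.16² ≈ 264.05 (9× faster decay)
As t → ∞, higher modes decay exponentially faster. The n=1 mode dominates: θ ~ c₁ sin(πx/1.16) e^{-λ₁t}.
Decay rate: λ₁ = 4π²/1.16² ≈ 29.339.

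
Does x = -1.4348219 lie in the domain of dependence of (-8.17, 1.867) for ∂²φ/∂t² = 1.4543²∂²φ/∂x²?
No. The domain of dependence is [-10.8851781, -5.4548219], and -1.4348219 is outside this interval.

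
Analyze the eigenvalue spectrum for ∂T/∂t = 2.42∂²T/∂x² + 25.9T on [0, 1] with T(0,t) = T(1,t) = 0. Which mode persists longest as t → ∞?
Eigenvalues: λₙ = 2.42n²π²/1² - 25.9.
First three modes:
  n=1: λ₁ = 2.42π² - 25.9 ≈ -2.016
  n=2: λ₂ = 9.68π² - 25.9 ≈ 69.638
  n=3: λ₃ = 21.78π² - 25.9 ≈ 189.06
Since 2.42π² ≈ 23.884 < 25.9, λ₁ < 0.
The n=1 mode grows fastest (−λₙ is largest for n=1) → dominates.
Asymptotic: T ~ c₁ sin(πx/1) e^{2.016t} (exponential growth at rate −λ₁ ≈ 2.016).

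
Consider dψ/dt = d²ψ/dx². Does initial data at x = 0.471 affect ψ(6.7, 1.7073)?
Yes, for any finite x. The heat equation has infinite propagation speed, so all initial data affects all points at any t > 0.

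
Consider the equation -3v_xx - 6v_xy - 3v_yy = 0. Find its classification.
Parabolic. (A = -3, B = -6, C = -3 gives B² - 4AC = 0.)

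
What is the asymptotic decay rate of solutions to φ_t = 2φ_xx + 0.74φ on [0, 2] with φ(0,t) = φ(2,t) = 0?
Eigenvalues: λₙ = 2n²π²/2² - 0.74.
First three modes:
  n=1: λ₁ = 2π²/2² - 0.74 ≈ 4.195
  n=2: λ₂ = 8π²/2² - 0.74 ≈ 18.999
  n=3: λ₃ = 18π²/2² - 0.74 ≈ 43.673
Since 2π²/2² ≈ 4.935 > 0.74, all λₙ > 0.
The n=1 mode decays slowest → dominates as t → ∞.
Asymptotic: φ ~ c₁ sin(πx/2) e^{-λ₁t} with decay rate λ₁ ≈ 4.195.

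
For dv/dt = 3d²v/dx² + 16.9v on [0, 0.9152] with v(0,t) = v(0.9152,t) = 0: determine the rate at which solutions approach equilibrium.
Eigenvalues: λₙ = 3n²π²/0.9152² - 16.9.
First three modes:
  n=1: λ₁ = 3π²/0.9152² - 16.9 ≈ 18.45
  n=2: λ₂ = 12π²/0.9152² - 16.9 ≈ 124.5
  n=3: λ₃ = 27π²/0.9152² - 16.9 ≈ 301.25
Since 3π²/0.9152² ≈ 35.35 > 16.9, all λₙ > 0.
The n=1 mode decays slowest → dominates as t → ∞.
Asymptotic: v ~ c₁ sin(πx/0.9152) e^{-λ₁t} with decay rate λ₁ ≈ 18.45.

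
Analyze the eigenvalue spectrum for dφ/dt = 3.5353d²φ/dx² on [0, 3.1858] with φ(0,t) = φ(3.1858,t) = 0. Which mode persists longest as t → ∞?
Eigenvalues: λₙ = 3.5353n²π²/3.1858².
First three modes:
  n=1: λ₁ = 3.5353π²/3.1858² ≈ 3.438
  n=2: λ₂ = 14.1412π²/3.1858² ≈ 13.751 (4× faster decay)
  n=3: λ₃ = 31.8177π²/3.1858² ≈ 30.941 (9× faster decay)
As t → ∞, higher modes decay exponentially faster. The n=1 mode dominates: φ ~ c₁ sin(πx/3.1858) e^{-λ₁t}.
Decay rate: λ₁ = 3.5353π²/3.1858² ≈ 3.438.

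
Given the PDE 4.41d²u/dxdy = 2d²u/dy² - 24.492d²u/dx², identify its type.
Rewriting in standard form: 24.492d²u/dx² + 4.41d²u/dxdy - 2d²u/dy² = 0. The second-order coefficients are A = 24.492, B = 4.41, C = -2. Since B² - 4AC = 215.3841 > 0, this is a hyperbolic PDE.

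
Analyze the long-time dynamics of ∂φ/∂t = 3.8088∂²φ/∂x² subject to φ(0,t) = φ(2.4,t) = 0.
Long-time behavior: φ → 0. Heat diffuses out through both boundaries.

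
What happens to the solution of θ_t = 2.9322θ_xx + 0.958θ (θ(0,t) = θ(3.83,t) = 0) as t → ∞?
θ → 0. Diffusion dominates reaction (r=0.958 < κπ²/L²≈1.97); solution decays.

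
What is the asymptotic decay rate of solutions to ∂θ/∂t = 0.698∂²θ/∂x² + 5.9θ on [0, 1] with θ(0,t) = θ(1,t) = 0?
Eigenvalues: λₙ = 0.698n²π²/1² - 5.9.
First three modes:
  n=1: λ₁ = 0.698π² - 5.9 ≈ 0.989
  n=2: λ₂ = 2.792π² - 5.9 ≈ 21.656
  n=3: λ₃ = 6.282π² - 5.9 ≈ 56.101
Since 0.698π² ≈ 6.889 > 5.9, all λₙ > 0.
The n=1 mode decays slowest → dominates as t → ∞.
Asymptotic: θ ~ c₁ sin(πx/1) e^{-λ₁t} with decay rate λ₁ ≈ 0.989.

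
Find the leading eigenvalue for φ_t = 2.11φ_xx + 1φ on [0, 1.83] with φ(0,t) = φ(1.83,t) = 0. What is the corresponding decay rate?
Eigenvalues: λₙ = 2.11n²π²/1.83² - 1.
First three modes:
  n=1: λ₁ = 2.11π²/1.83² - 1 ≈ 5.218
  n=2: λ₂ = 8.44π²/1.83² - 1 ≈ 23.874
  n=3: λ₃ = 18.99π²/1.83² - 1 ≈ 54.966
Since 2.11π²/1.83² ≈ 6.218 > 1, all λₙ > 0.
The n=1 mode decays slowest → dominates as t → ∞.
Asymptotic: φ ~ c₁ sin(πx/1.83) e^{-λ₁t} with decay rate λ₁ ≈ 5.218.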